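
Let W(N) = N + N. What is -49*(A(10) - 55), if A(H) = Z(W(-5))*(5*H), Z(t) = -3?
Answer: 10045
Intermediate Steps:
W(N) = 2*N
A(H) = -15*H
-49*(A(10) - 55) = -49*(-15*10 - 55) = -49*(-150 - 55) = -49*(-205) = 10045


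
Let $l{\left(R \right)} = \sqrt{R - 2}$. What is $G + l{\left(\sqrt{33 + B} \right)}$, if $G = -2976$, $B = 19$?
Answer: $-2976 + \sqrt{-2 + 2 \sqrt{13}} \approx -2973.7$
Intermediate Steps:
$l{\left(R \right)} = \sqrt{-2 + R}$
$G + l{\left(\sqrt{33 + B} \right)} = -2976 + \sqrt{-2 + \sqrt{33 + 19}} = -2976 + \sqrt{-2 + \sqrt{52}} = -2976 + \sqrt{-2 + 2 \sqrt{13}}$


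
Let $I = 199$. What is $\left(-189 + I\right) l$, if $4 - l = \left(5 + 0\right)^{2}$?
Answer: $-210$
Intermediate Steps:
$l = -21$ ($l = 4 - \left(5 + 0\right)^{2} = 4 - 5^{2} = 4 - 25 = -21$)
$\left(-189 + I\right) l = \left(-189 + 199\right) \left(-21\right) = 10 \left(-21\right) = -210$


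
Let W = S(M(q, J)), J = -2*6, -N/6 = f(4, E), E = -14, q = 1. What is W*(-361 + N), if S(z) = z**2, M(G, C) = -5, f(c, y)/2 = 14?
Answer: -13225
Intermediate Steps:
f(c, y) = 28 (f(c, y) = 2*14 = 28)
N = -168 (N = -6*28 = -168)
J = -12
W = 25 (W = (-5)**2 = 25)
W*(-361 + N) = 25*(-361 - 168) = 25*(-529) = -13225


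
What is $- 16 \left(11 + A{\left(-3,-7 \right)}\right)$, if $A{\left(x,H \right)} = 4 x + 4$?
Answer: $-48$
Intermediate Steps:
$A{\left(x,H \right)} = 4 + 4 x$
$- 16 \left(11 + A{\left(-3,-7 \right)}\right) = - 16 \left(11 + \left(4 + 4 \left(-3\right)\right)\right) = - 16 \left(11 + \left(4 - 12\right)\right) = - 16 \left(11 - 8\right) = \left(-16\right) 3 = -48$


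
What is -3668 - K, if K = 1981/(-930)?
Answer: -3409259/930 ≈ -3665.9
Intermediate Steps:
K = -1981/930 (K = 1981*(-1/930) = -1981/930 ≈ -2.1301)
-3668 - K = -3668 - 1*(-1981/930) = -3668 + 1981/930 = -3409259/930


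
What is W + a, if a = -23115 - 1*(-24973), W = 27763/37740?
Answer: 70148683/37740 ≈ 1858.7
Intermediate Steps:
W = 27763/37740 (W = 27763*(1/37740) = 27763/37740 ≈ 0.73564)
a = 1858 (a = -23115 + 24973 = 1858)
W + a = 27763/37740 + 1858 = 70148683/37740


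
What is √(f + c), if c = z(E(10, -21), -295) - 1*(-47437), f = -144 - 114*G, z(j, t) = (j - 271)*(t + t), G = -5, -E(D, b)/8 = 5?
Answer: √231353 ≈ 480.99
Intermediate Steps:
E(D, b) = -40 (E(D, b) = -8*5 = -40)
z(j, t) = 2*t*(-271 + j) (z(j, t) = (-271 + j)*(2*t) = 2*t*(-271 + j))
f = 426 (f = -144 - 114*(-5) = -144 + 570 = 426)
c = 230927 (c = 2*(-295)*(-271 - 40) - 1*(-47437) = 2*(-295)*(-311) + 47437 = 183490 + 47437 = 230927)
√(f + c) = √(426 + 230927) = √231353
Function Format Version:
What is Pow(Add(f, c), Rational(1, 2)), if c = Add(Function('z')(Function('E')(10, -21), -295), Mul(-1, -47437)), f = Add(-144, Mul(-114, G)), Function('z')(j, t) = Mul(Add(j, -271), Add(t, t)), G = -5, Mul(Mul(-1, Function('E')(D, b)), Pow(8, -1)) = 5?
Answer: Pow(231353, Rational(1, 2)) ≈ 480.99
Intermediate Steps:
Function('E')(D, b) = -40 (Function('E')(D, b) = Mul(-8, 5) = -40)
Function('z')(j, t) = Mul(2, t, Add(-271, j)) (Function('z')(j, t) = Mul(Add(-271, j), Mul(2, t)) = Mul(2, t, Add(-271, j)))
f = 426 (f = Add(-144, Mul(-114, -5)) = Add(-144, 570) = 426)
c = 230927 (c = Add(Mul(2, -295, Add(-271, -40)), Mul(-1, -47437)) = Add(Mul(2, -295, -311), 47437) = Add(183490, 47437) = 230927)
Pow(Add(f, c), Rational(1, 2)) = Pow(Add(426, 230927), Rational(1, 2)) = Pow(231353, Rational(1, 2))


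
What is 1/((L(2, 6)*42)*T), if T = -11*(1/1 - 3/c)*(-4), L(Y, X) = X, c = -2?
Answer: 1/27720 ≈ 3.6075e-5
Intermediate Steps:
T = 110 (T = -11*(1/1 - 3/(-2))*(-4) = -11*(1*1 - 3*(-½))*(-4) = -11*(1 + 3/2)*(-4) = -55*(-4)/2 = -11*(-10) = 110)
1/((L(2, 6)*42)*T) = 1/((6*42)*110) = 1/(252*110) = 1/27720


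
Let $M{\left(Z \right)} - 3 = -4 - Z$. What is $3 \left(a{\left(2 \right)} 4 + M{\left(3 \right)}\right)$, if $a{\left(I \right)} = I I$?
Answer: $36$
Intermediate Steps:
$a{\left(I \right)} = I^{2}$
$M{\left(Z \right)} = -1 - Z$ ($M{\left(Z \right)} = 3 - \left(4 + Z\right) = -1 - Z$)
$3 \left(a{\left(2 \right)} 4 + M{\left(3 \right)}\right) = 3 \left(2^{2} \cdot 4 - 4\right) = 3 \left(4 \cdot 4 - 4\right) = 3 \left(16 - 4\right) = 3 \cdot 12 = 36$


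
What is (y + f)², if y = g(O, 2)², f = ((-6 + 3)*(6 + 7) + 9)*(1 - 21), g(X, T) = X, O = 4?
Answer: 379456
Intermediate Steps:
f = 600 (f = (-3*13 + 9)*(-20) = (-39 + 9)*(-20) = -30*(-20) = 600)
y = 16 (y = 4² = 16)
(y + f)² = (16 + 600)² = 616² = 379456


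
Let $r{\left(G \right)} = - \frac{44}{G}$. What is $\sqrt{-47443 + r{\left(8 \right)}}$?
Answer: $\frac{i \sqrt{189794}}{2} \approx 217.83 i$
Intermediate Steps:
$\sqrt{-47443 + r{\left(8 \right)}} = \sqrt{-47443 - \frac{44}{8}} = \sqrt{-47443 - \frac{11}{2}} = \sqrt{- \frac{94897}{2}} = \frac{i \sqrt{189794}}{2}$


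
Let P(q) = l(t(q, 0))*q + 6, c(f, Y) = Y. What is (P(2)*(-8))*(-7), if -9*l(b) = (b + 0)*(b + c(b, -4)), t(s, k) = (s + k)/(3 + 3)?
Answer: 28448/81 ≈ 351.21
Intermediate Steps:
t(s, k) = k/6 + s/6 (t(s, k) = (k + s)/6 = (k + s)*(1/6) = k/6 + s/6)
l(b) = -b*(-4 + b)/9 (l(b) = -(b + 0)*(b - 4)/9 = -b*(-4 + b)/9)
P(q) = 6 + q**2*(4 - q/6)/54 (P(q) = (((1/6)*0 + q/6)*(4 - ((1/6)*0 + q/6))/9)*q + 6 = ((0 + q/6)*(4 - (0 + q/6))/9)*q + 6 = ((q/6)*(4 - q/6)/9)*q + 6 = (q*(4 - q/6)/54)*q + 6 = q**2*(4 - q/6)/54 + 6 = 6 + q**2*(4 - q/6)/54)
(P(2)*(-8))*(-7) = ((6 + (1/324)*2**2*(24 - 1*2))*(-8))*(-7) = ((6 + (1/324)*4*(24 - 2))*(-8))*(-7) = ((6 + (1/324)*4*22)*(-8))*(-7) = ((6 + 22/81)*(-8))*(-7) = ((508/81)*(-8))*(-7) = -4064/81*(-7) = 28448/81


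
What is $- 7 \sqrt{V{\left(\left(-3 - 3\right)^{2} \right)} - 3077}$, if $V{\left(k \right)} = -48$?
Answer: $- 175 i \sqrt{5} \approx - 391.31 i$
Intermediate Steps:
$- 7 \sqrt{V{\left(\left(-3 - 3\right)^{2} \right)} - 3077} = - 7 \sqrt{-48 - 3077} = - 7 \sqrt{-3125} = - 7 \cdot 25 i \sqrt{5} = - 175 i \sqrt{5}$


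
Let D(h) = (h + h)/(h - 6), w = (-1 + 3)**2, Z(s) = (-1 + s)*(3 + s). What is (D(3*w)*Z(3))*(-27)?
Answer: -1296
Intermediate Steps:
w = 4 (w = 2**2 = 4)
D(h) = 2*h/(-6 + h) (D(h) = (2*h)/(-6 + h) = 2*h/(-6 + h))
(D(3*w)*Z(3))*(-27) = ((2*(3*4)/(-6 + 3*4))*(-3 + 3**2 + 2*3))*(-27) = ((2*12/(-6 + 12))*(-3 + 9 + 6))*(-27) = ((2*12/6)*12)*(-27) = ((2*12*(1/6))*12)*(-27) = (4*12)*(-27) = 48*(-27) = -1296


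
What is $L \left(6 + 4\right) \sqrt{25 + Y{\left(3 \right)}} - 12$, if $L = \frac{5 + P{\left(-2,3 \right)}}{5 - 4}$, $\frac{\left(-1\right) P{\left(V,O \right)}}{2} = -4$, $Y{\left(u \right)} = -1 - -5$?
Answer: $-12 + 130 \sqrt{29} \approx 688.07$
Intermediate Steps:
$Y{\left(u \right)} = 4$ ($Y{\left(u \right)} = -1 + 5 = 4$)
$P{\left(V,O \right)} = 8$ ($P{\left(V,O \right)} = \left(-2\right) \left(-4\right) = 8$)
$L = 13$ ($L = \frac{5 + 8}{5 - 4} = \frac{13}{1} = 13 \cdot 1 = 13$)
$L \left(6 + 4\right) \sqrt{25 + Y{\left(3 \right)}} - 12 = 13 \left(6 + 4\right) \sqrt{25 + 4} - 12 = 13 \cdot 10 \sqrt{29} - 12 = 130 \sqrt{29} - 12 = -12 + 130 \sqrt{29}$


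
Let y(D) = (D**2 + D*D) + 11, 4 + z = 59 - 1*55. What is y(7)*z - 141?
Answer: -141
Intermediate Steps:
z = 0 (z = -4 + (59 - 1*55) = -4 + (59 - 55) = -4 + 4 = 0)
y(D) = 11 + 2*D**2 (y(D) = (D**2 + D**2) + 11 = 2*D**2 + 11 = 11 + 2*D**2)
y(7)*z - 141 = (11 + 2*7**2)*0 - 141 = (11 + 2*49)*0 - 141 = (11 + 98)*0 - 141 = 109*0 - 141 = 0 - 141 = -141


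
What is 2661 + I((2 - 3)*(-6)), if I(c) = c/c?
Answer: 2662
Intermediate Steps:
I(c) = 1
2661 + I((2 - 3)*(-6)) = 2661 + 1 = 2662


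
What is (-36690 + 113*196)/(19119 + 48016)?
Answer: -14542/67135 ≈ -0.21661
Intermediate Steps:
(-36690 + 113*196)/(19119 + 48016) = (-36690 + 22148)/67135 = -14542*1/67135 = -14542/67135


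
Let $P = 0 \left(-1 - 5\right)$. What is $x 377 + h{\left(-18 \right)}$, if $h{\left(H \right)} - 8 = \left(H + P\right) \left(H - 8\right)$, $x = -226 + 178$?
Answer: $-17620$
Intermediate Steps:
$P = 0$ ($P = 0 \left(-6\right) = 0$)
$x = -48$
$h{\left(H \right)} = 8 + H \left(-8 + H\right)$ ($h{\left(H \right)} = 8 + \left(H + 0\right) \left(H - 8\right) = 8 + H \left(-8 + H\right)$)
$x 377 + h{\left(-18 \right)} = \left(-48\right) 377 + \left(8 + \left(-18\right)^{2} - -144\right) = -18096 + \left(8 + 324 + 144\right) = -18096 + 476 = -17620$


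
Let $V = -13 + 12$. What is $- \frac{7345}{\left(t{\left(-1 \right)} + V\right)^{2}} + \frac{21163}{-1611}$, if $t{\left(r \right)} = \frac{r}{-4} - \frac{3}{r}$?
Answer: $- \frac{21226547}{14499} \approx -1464.0$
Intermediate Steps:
$V = -1$
$t{\left(r \right)} = - \frac{3}{r} - \frac{r}{4}$ ($t{\left(r \right)} = r \left(- \frac{1}{4}\right) - \frac{3}{r} = - \frac{r}{4} - \frac{3}{r} = - \frac{3}{r} - \frac{r}{4}$)
$- \frac{7345}{\left(t{\left(-1 \right)} + V\right)^{2}} + \frac{21163}{-1611} = - \frac{7345}{\left(\left(- \frac{3}{-1} - - \frac{1}{4}\right) - 1\right)^{2}} + \frac{21163}{-1611} = - \frac{7345}{\left(\left(\left(-3\right) \left(-1\right) + \frac{1}{4}\right) - 1\right)^{2}} + 21163 \left(- \frac{1}{1611}\right) = - \frac{7345}{\left(\left(3 + \frac{1}{4}\right) - 1\right)^{2}} - \frac{21163}{1611} = - \frac{7345}{\left(\frac{13}{4} - 1\right)^{2}} - \frac{21163}{1611} = - \frac{7345}{\left(\frac{9}{4}\right)^{2}} - \frac{21163}{1611} = - \frac{7345}{\frac{81}{16}} - \frac{21163}{1611} = \left(-7345\right) \frac{16}{81} - \frac{21163}{1611} = - \frac{117520}{81} - \frac{21163}{1611} = - \frac{21226547}{14499}$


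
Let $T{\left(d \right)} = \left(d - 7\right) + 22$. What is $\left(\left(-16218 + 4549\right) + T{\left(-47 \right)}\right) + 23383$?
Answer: $11682$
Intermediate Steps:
$T{\left(d \right)} = 15 + d$ ($T{\left(d \right)} = \left(-7 + d\right) + 22 = 15 + d$)
$\left(\left(-16218 + 4549\right) + T{\left(-47 \right)}\right) + 23383 = \left(\left(-16218 + 4549\right) + \left(15 - 47\right)\right) + 23383 = \left(-11669 - 32\right) + 23383 = -11701 + 23383 = 11682$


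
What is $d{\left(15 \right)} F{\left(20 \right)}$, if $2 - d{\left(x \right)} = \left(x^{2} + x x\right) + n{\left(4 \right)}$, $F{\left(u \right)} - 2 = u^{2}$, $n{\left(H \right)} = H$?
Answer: $-181704$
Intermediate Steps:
$F{\left(u \right)} = 2 + u^{2}$
$d{\left(x \right)} = -2 - 2 x^{2}$ ($d{\left(x \right)} = 2 - \left(\left(x^{2} + x x\right) + 4\right) = 2 - \left(\left(x^{2} + x^{2}\right) + 4\right) = 2 - \left(2 x^{2} + 4\right) = 2 - \left(4 + 2 x^{2}\right) = -2 - 2 x^{2}$)
$d{\left(15 \right)} F{\left(20 \right)} = \left(-2 - 2 \cdot 15^{2}\right) \left(2 + 20^{2}\right) = \left(-2 - 450\right) \left(2 + 400\right) = \left(-2 - 450\right) 402 = \left(-452\right) 402 = -181704$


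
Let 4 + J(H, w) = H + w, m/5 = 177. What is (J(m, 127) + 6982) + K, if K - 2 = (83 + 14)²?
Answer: 17401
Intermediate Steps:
m = 885 (m = 5*177 = 885)
J(H, w) = -4 + H + w (J(H, w) = -4 + (H + w) = -4 + H + w)
K = 9411 (K = 2 + (83 + 14)² = 2 + 97² = 2 + 9409 = 9411)
(J(m, 127) + 6982) + K = ((-4 + 885 + 127) + 6982) + 9411 = (1008 + 6982) + 9411 = 7990 + 9411 = 17401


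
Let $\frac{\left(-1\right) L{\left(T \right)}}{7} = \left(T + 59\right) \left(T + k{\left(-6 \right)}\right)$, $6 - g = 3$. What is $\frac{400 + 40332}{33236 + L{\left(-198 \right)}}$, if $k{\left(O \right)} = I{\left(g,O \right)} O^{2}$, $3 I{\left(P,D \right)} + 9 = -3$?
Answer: $- \frac{20366}{149765} \approx -0.13599$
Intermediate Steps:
$g = 3$ ($g = 6 - 3 = 3$)
$I{\left(P,D \right)} = -4$ ($I{\left(P,D \right)} = -3 + \frac{1}{3} \left(-3\right) = -3 - 1 = -4$)
$k{\left(O \right)} = - 4 O^{2}$
$L{\left(T \right)} = - 7 \left(-144 + T\right) \left(59 + T\right)$ ($L{\left(T \right)} = - 7 \left(T + 59\right) \left(T - 4 \left(-6\right)^{2}\right) = - 7 \left(59 + T\right) \left(T - 144\right) = - 7 \left(59 + T\right) \left(-144 + T\right) = - 7 \left(-144 + T\right) \left(59 + T\right)$)
$\frac{400 + 40332}{33236 + L{\left(-198 \right)}} = \frac{400 + 40332}{33236 + \left(59472 - 7 \left(-198\right)^{2} + 595 \left(-198\right)\right)} = \frac{40732}{33236 - 332766} = \frac{40732}{-299530} = 40732 \left(- \frac{1}{299530}\right) = - \frac{20366}{149765}$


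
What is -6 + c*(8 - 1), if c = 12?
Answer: 78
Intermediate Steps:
-6 + c*(8 - 1) = -6 + 12*(8 - 1) = -6 + 12*7 = -6 + 84 = 78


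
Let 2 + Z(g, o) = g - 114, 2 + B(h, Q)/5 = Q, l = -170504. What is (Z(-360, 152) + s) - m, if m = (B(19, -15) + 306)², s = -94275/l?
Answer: -8408651493/170504 ≈ -49316.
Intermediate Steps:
B(h, Q) = -10 + 5*Q
Z(g, o) = -116 + g (Z(g, o) = -2 + (g - 114) = -2 + (-114 + g) = -116 + g)
s = 94275/170504 (s = -94275/(-170504) = -94275*(-1/170504) = 94275/170504 ≈ 0.55292)
m = 48841 (m = ((-10 + 5*(-15)) + 306)² = ((-10 - 75) + 306)² = (-85 + 306)² = 221² = 48841)
(Z(-360, 152) + s) - m = ((-116 - 360) + 94275/170504) - 1*48841 = (-476 + 94275/170504) - 48841 = -81065629/170504 - 48841 = -8408651493/170504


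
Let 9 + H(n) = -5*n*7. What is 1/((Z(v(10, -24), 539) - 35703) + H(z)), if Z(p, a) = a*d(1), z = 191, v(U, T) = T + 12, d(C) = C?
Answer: -1/41858 ≈ -2.3890e-5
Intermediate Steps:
v(U, T) = 12 + T
Z(p, a) = a (Z(p, a) = a*1 = a)
H(n) = -9 - 35*n (H(n) = -9 - 5*n*7 = -9 - 35*n)
1/((Z(v(10, -24), 539) - 35703) + H(z)) = 1/((539 - 35703) + (-9 - 35*191)) = 1/(-35164 + (-9 - 6685)) = 1/(-35164 - 6694) = 1/(-41858) = -1/41858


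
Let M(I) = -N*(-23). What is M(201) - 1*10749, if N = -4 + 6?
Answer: -10703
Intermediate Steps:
N = 2
M(I) = 46 (M(I) = -2*(-23) = -1*(-46) = 46)
M(201) - 1*10749 = 46 - 1*10749 = 46 - 10749 = -10703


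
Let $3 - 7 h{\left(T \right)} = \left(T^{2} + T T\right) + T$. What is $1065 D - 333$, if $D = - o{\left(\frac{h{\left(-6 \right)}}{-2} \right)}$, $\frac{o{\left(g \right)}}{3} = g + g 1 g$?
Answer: $- \frac{317637}{4} \approx -79409.0$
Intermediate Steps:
$h{\left(T \right)} = \frac{3}{7} - \frac{2 T^{2}}{7} - \frac{T}{7}$ ($h{\left(T \right)} = \frac{3}{7} - \frac{\left(T^{2} + T T\right) + T}{7} = \frac{3}{7} - \frac{\left(T^{2} + T^{2}\right) + T}{7} = \frac{3}{7} - \frac{2 T^{2} + T}{7} = \frac{3}{7} - \frac{T + 2 T^{2}}{7} = \frac{3}{7} - \left(\frac{T}{7} + \frac{2 T^{2}}{7}\right) = \frac{3}{7} - \frac{2 T^{2}}{7} - \frac{T}{7}$)
$o{\left(g \right)} = 3 g + 3 g^{2}$ ($o{\left(g \right)} = 3 \left(g + g 1 g\right) = 3 \left(g + g g\right) = 3 \left(g + g^{2}\right) = 3 g + 3 g^{2}$)
$D = - \frac{297}{4}$ ($D = - 3 \frac{\frac{3}{7} - \frac{2 \left(-6\right)^{2}}{7} - - \frac{6}{7}}{-2} \left(1 + \frac{\frac{3}{7} - \frac{2 \left(-6\right)^{2}}{7} - - \frac{6}{7}}{-2}\right) = - 3 \left(\frac{3}{7} - \frac{72}{7} + \frac{6}{7}\right) \left(- \frac{1}{2}\right) \left(1 + \left(\frac{3}{7} - \frac{72}{7} + \frac{6}{7}\right) \left(- \frac{1}{2}\right)\right) = - 3 \left(\left(-9\right) \left(- \frac{1}{2}\right)\right) \left(1 - - \frac{9}{2}\right) = - \frac{3 \cdot 9 \left(1 + \frac{9}{2}\right)}{2} = - \frac{3 \cdot 9 \cdot 11}{2 \cdot 2} = \left(-1\right) \frac{297}{4} = - \frac{297}{4} \approx -74.25$)
$1065 D - 333 = 1065 \left(- \frac{297}{4}\right) - 333 = - \frac{316305}{4} - 333 = - \frac{317637}{4}$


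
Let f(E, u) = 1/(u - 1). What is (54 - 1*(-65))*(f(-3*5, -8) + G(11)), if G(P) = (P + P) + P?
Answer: 35224/9 ≈ 3913.8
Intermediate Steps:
f(E, u) = 1/(-1 + u)
G(P) = 3*P (G(P) = 2*P + P = 3*P)
(54 - 1*(-65))*(f(-3*5, -8) + G(11)) = (54 - 1*(-65))*(1/(-1 - 8) + 3*11) = (54 + 65)*(1/(-9) + 33) = 119*(-1/9 + 33) = 119*(296/9) = 35224/9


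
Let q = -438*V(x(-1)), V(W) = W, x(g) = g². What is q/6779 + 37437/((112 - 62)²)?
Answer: 252690423/16947500 ≈ 14.910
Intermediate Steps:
q = -438 (q = -438*(-1)² = -438*1 = -438)
q/6779 + 37437/((112 - 62)²) = -438/6779 + 37437/((112 - 62)²) = -438*1/6779 + 37437/(50²) = -438/6779 + 37437/2500 = 252690423/16947500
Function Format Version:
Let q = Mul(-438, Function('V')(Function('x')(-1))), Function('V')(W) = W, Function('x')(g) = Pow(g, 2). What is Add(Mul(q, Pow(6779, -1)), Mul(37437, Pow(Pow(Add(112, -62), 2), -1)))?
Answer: Rational(252690423, 16947500) ≈ 14.910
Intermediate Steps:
q = -438 (q = Mul(-438, Pow(-1, 2)) = Mul(-438, 1) = -438)
Add(Mul(q, Pow(6779, -1)), Mul(37437, Pow(Pow(Add(112, -62), 2), -1))) = Add(Mul(-438, Pow(6779, -1)), Mul(37437, Pow(Pow(Add(112, -62), 2), -1))) = Add(Mul(-438, Rational(1, 6779)), Mul(37437, Pow(Pow(50, 2), -1))) = Add(Rational(-438, 6779), Mul(37437, Pow(2500, -1))) = Add(Rational(-438, 6779), Mul(37437, Rational(1, 2500))) = Add(Rational(-438, 6779), Rational(37437, 2500)) = Rational(252690423, 16947500)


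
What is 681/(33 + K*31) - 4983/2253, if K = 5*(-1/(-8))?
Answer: 3395489/314669 ≈ 10.791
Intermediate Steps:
K = 5/8 (K = 5*(-1*(-⅛)) = 5*(⅛) = 5/8 ≈ 0.62500)
681/(33 + K*31) - 4983/2253 = 681/(33 + (5/8)*31) - 4983/2253 = 681/(33 + 155/8) - 4983*1/2253 = 681/(419/8) - 1661/751 = 681*(8/419) - 1661/751 = 5448/419 - 1661/751 = 3395489/314669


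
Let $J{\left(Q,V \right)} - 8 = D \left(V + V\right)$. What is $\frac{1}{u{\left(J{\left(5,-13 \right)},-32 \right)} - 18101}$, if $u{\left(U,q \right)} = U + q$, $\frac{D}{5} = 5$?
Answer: $- \frac{1}{18775} \approx -5.3262 \cdot 10^{-5}$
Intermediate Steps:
$D = 25$ ($D = 5 \cdot 5 = 25$)
$J{\left(Q,V \right)} = 8 + 50 V$ ($J{\left(Q,V \right)} = 8 + 25 \left(V + V\right) = 8 + 25 \cdot 2 V = 8 + 50 V$)
$\frac{1}{u{\left(J{\left(5,-13 \right)},-32 \right)} - 18101} = \frac{1}{\left(\left(8 + 50 \left(-13\right)\right) - 32\right) - 18101} = \frac{1}{\left(\left(8 - 650\right) - 32\right) - 18101} = \frac{1}{\left(-642 - 32\right) - 18101} = \frac{1}{-674 - 18101} = \frac{1}{-18775} = - \frac{1}{18775}$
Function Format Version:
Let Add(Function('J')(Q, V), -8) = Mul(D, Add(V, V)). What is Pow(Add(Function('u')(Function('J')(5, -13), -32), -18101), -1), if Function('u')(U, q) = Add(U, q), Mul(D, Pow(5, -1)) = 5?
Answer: Rational(-1, 18775) ≈ -5.3262e-5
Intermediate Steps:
D = 25 (D = Mul(5, 5) = 25)
Function('J')(Q, V) = Add(8, Mul(50, V)) (Function('J')(Q, V) = Add(8, Mul(25, Add(V, V))) = Add(8, Mul(25, Mul(2, V))) = Add(8, Mul(50, V)))
Pow(Add(Function('u')(Function('J')(5, -13), -32), -18101), -1) = Pow(Add(Add(Add(8, Mul(50, -13)), -32), -18101), -1) = Pow(Add(Add(Add(8, -650), -32), -18101), -1) = Pow(Add(Add(-642, -32), -18101), -1) = Pow(Add(-674, -18101), -1) = Pow(-18775, -1) = Rational(-1, 18775)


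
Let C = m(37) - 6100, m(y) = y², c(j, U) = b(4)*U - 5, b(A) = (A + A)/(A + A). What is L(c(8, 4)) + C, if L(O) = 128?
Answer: -4603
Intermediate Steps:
b(A) = 1 (b(A) = (2*A)/((2*A)) = (2*A)*(1/(2*A)) = 1)
c(j, U) = -5 + U (c(j, U) = 1*U - 5 = U - 5 = -5 + U)
C = -4731 (C = 37² - 6100 = 1369 - 6100 = -4731)
L(c(8, 4)) + C = 128 - 4731 = -4603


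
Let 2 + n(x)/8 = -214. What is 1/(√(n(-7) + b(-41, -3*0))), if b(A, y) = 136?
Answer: -I*√398/796 ≈ -0.025063*I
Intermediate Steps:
n(x) = -1728 (n(x) = -16 + 8*(-214) = -16 - 1712 = -1728)
1/(√(n(-7) + b(-41, -3*0))) = 1/(√(-1728 + 136)) = 1/(√(-1592)) = 1/(2*I*√398) = -I*√398/796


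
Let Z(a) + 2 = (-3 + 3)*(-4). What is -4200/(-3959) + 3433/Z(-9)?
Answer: -13582847/7918 ≈ -1715.4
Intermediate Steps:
Z(a) = -2 (Z(a) = -2 + (-3 + 3)*(-4) = -2 + 0*(-4) = -2 + 0 = -2)
-4200/(-3959) + 3433/Z(-9) = -4200/(-3959) + 3433/(-2) = -4200*(-1/3959) + 3433*(-½) = 4200/3959 - 3433/2 = -13582847/7918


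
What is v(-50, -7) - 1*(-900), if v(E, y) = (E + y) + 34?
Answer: 877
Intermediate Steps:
v(E, y) = 34 + E + y
v(-50, -7) - 1*(-900) = (34 - 50 - 7) - 1*(-900) = -23 + 900 = 877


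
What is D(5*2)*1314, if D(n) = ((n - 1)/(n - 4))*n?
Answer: 19710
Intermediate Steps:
D(n) = n*(-1 + n)/(-4 + n) (D(n) = ((-1 + n)/(-4 + n))*n = n*(-1 + n)/(-4 + n))
D(5*2)*1314 = ((5*2)*(-1 + 5*2)/(-4 + 5*2))*1314 = (10*(-1 + 10)/(-4 + 10))*1314 = (10*9/6)*1314 = (10*(⅙)*9)*1314 = 15*1314 = 19710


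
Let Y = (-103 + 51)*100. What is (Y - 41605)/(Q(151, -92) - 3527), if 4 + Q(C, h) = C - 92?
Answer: 46805/3472 ≈ 13.481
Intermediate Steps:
Q(C, h) = -96 + C (Q(C, h) = -4 + (C - 92) = -4 + (-92 + C) = -96 + C)
Y = -5200 (Y = -52*100 = -5200)
(Y - 41605)/(Q(151, -92) - 3527) = (-5200 - 41605)/((-96 + 151) - 3527) = -46805/(55 - 3527) = -46805/(-3472) = -46805*(-1/3472) = 46805/3472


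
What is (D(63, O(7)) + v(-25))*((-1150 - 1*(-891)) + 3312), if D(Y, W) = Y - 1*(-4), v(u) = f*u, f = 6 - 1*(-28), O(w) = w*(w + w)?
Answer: -2390499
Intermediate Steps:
O(w) = 2*w² (O(w) = w*(2*w) = 2*w²)
f = 34 (f = 6 + 28 = 34)
v(u) = 34*u
D(Y, W) = 4 + Y (D(Y, W) = Y + 4 = 4 + Y)
(D(63, O(7)) + v(-25))*((-1150 - 1*(-891)) + 3312) = ((4 + 63) + 34*(-25))*((-1150 - 1*(-891)) + 3312) = (67 - 850)*((-1150 + 891) + 3312) = -783*(-259 + 3312) = -783*3053 = -2390499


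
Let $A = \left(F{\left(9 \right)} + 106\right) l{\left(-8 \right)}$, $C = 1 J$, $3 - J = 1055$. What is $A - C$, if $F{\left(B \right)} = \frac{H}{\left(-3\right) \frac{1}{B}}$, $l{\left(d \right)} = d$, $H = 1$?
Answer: $228$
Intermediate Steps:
$J = -1052$ ($J = 3 - 1055 = -1052$)
$C = -1052$ ($C = 1 \left(-1052\right) = -1052$)
$F{\left(B \right)} = - \frac{B}{3}$ ($F{\left(B \right)} = 1 \frac{1}{\left(-3\right) \frac{1}{B}} = 1 \left(- \frac{B}{3}\right) = - \frac{B}{3}$)
$A = -824$ ($A = \left(\left(- \frac{1}{3}\right) 9 + 106\right) \left(-8\right) = \left(-3 + 106\right) \left(-8\right) = 103 \left(-8\right) = -824$)
$A - C = -824 - -1052 = -824 + 1052 = 228$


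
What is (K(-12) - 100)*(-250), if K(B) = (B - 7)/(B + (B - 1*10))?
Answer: 422625/17 ≈ 24860.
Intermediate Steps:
K(B) = (-7 + B)/(-10 + 2*B) (K(B) = (-7 + B)/(B + (B - 10)) = (-7 + B)/(B + (-10 + B)) = (-7 + B)/(-10 + 2*B))
(K(-12) - 100)*(-250) = ((-7 - 12)/(2*(-5 - 12)) - 100)*(-250) = ((½)*(-19)/(-17) - 100)*(-250) = ((½)*(-1/17)*(-19) - 100)*(-250) = (19/34 - 100)*(-250) = -3381/34*(-250) = 422625/17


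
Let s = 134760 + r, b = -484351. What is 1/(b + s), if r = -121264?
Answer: -1/470855 ≈ -2.1238e-6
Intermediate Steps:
s = 13496 (s = 134760 - 121264 = 13496)
1/(b + s) = 1/(-484351 + 13496) = 1/(-470855) = -1/470855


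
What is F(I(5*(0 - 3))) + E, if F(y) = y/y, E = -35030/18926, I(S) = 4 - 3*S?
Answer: -8052/9463 ≈ -0.85089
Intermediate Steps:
E = -17515/9463 (E = -35030*1/18926 = -17515/9463 ≈ -1.8509)
F(y) = 1
F(I(5*(0 - 3))) + E = 1 - 17515/9463 = -8052/9463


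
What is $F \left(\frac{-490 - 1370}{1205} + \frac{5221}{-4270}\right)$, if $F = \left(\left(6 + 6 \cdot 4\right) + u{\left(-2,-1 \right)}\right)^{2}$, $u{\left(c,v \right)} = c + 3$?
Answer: $- \frac{2735679661}{1029070} \approx -2658.4$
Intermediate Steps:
$u{\left(c,v \right)} = 3 + c$
$F = 961$ ($F = \left(\left(6 + 6 \cdot 4\right) + \left(3 - 2\right)\right)^{2} = \left(\left(6 + 24\right) + 1\right)^{2} = \left(30 + 1\right)^{2} = 31^{2} = 961$)
$F \left(\frac{-490 - 1370}{1205} + \frac{5221}{-4270}\right) = 961 \left(\frac{-490 - 1370}{1205} + \frac{5221}{-4270}\right) = 961 \left(\left(-1860\right) \frac{1}{1205} + 5221 \left(- \frac{1}{4270}\right)\right) = 961 \left(- \frac{372}{241} - \frac{5221}{4270}\right) = 961 \left(- \frac{2846701}{1029070}\right) = - \frac{2735679661}{1029070}$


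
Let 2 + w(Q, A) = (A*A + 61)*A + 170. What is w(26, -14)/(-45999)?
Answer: 3430/45999 ≈ 0.074567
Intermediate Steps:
w(Q, A) = 168 + A*(61 + A²) (w(Q, A) = -2 + ((A*A + 61)*A + 170) = -2 + ((A² + 61)*A + 170) = -2 + ((61 + A²)*A + 170) = -2 + (A*(61 + A²) + 170) = -2 + (170 + A*(61 + A²)) = 168 + A*(61 + A²))
w(26, -14)/(-45999) = (168 + (-14)³ + 61*(-14))/(-45999) = (168 - 2744 - 854)*(-1/45999) = -3430*(-1/45999) = 3430/45999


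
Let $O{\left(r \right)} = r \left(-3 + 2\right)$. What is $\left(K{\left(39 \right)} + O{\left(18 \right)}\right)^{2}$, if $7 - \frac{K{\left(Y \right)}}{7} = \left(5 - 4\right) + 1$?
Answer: $289$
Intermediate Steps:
$K{\left(Y \right)} = 35$ ($K{\left(Y \right)} = 49 - 7 \left(\left(5 - 4\right) + 1\right) = 49 - 7 \left(1 + 1\right) = 49 - 14 = 35$)
$O{\left(r \right)} = - r$ ($O{\left(r \right)} = r \left(-1\right) = - r$)
$\left(K{\left(39 \right)} + O{\left(18 \right)}\right)^{2} = \left(35 - 18\right)^{2} = 17^{2} = 289$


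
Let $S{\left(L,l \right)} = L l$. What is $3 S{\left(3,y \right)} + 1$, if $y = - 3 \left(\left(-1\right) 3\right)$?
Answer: $82$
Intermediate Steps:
$y = 9$ ($y = \left(-3\right) \left(-3\right) = 9$)
$3 S{\left(3,y \right)} + 1 = 3 \cdot 3 \cdot 9 + 1 = 3 \cdot 27 + 1 = 81 + 1 = 82$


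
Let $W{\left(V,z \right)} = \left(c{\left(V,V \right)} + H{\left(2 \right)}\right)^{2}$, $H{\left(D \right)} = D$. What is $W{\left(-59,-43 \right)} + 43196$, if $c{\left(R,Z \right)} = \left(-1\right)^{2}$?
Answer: $43205$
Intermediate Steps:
$c{\left(R,Z \right)} = 1$
$W{\left(V,z \right)} = 9$ ($W{\left(V,z \right)} = \left(1 + 2\right)^{2} = 3^{2} = 9$)
$W{\left(-59,-43 \right)} + 43196 = 9 + 43196 = 43205$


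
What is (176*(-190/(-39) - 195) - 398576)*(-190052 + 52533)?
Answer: 2317126940576/39 ≈ 5.9413e+10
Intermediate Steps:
(176*(-190/(-39) - 195) - 398576)*(-190052 + 52533) = (176*(-190*(-1/39) - 195) - 398576)*(-137519) = (176*(190/39 - 195) - 398576)*(-137519) = (176*(-7415/39) - 398576)*(-137519) = (-1305040/39 - 398576)*(-137519) = -16849504/39*(-137519) = 2317126940576/39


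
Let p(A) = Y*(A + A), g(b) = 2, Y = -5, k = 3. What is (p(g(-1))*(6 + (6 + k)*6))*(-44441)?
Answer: 53329200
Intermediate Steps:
p(A) = -10*A (p(A) = -5*(A + A) = -10*A)
(p(g(-1))*(6 + (6 + k)*6))*(-44441) = ((-10*2)*(6 + (6 + 3)*6))*(-44441) = -20*(6 + 9*6)*(-44441) = -20*(6 + 54)*(-44441) = -20*60*(-44441) = -1200*(-44441) = 53329200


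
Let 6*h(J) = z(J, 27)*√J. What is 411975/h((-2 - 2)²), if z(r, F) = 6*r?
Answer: 411975/64 ≈ 6437.1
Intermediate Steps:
h(J) = J^(3/2) (h(J) = ((6*J)*√J)/6 = (6*J^(3/2))/6 = J^(3/2))
411975/h((-2 - 2)²) = 411975/(((-2 - 2)²)^(3/2)) = 411975/(((-4)²)^(3/2)) = 411975/(16^(3/2)) = 411975/64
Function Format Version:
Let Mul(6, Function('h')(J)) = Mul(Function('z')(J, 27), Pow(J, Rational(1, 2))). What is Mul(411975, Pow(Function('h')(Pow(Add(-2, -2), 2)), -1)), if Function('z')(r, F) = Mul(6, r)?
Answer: Rational(411975, 64) ≈ 6437.1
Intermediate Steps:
Function('h')(J) = Pow(J, Rational(3, 2)) (Function('h')(J) = Mul(Rational(1, 6), Mul(Mul(6, J), Pow(J, Rational(1, 2)))) = Mul(Rational(1, 6), Mul(6, Pow(J, Rational(3, 2)))) = Pow(J, Rational(3, 2)))
Mul(411975, Pow(Function('h')(Pow(Add(-2, -2), 2)), -1)) = Mul(411975, Pow(Pow(Pow(Add(-2, -2), 2), Rational(3, 2)), -1)) = Mul(411975, Pow(Pow(Pow(-4, 2), Rational(3, 2)), -1)) = Mul(411975, Pow(Pow(16, Rational(3, 2)), -1)) = Mul(411975, Pow(64, -1)) = Mul(411975, Rational(1, 64)) = Rational(411975, 64)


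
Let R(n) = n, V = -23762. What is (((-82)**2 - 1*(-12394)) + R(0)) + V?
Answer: -4644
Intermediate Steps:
(((-82)**2 - 1*(-12394)) + R(0)) + V = (((-82)**2 - 1*(-12394)) + 0) - 23762 = ((6724 + 12394) + 0) - 23762 = (19118 + 0) - 23762 = 19118 - 23762 = -4644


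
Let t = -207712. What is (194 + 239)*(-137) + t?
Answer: -267033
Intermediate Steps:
(194 + 239)*(-137) + t = (194 + 239)*(-137) - 207712 = 433*(-137) - 207712 = -59321 - 207712 = -267033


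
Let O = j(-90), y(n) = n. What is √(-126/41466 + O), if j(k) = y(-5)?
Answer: 4*I*√14934671/6911 ≈ 2.2367*I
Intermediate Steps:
j(k) = -5
O = -5
√(-126/41466 + O) = √(-126/41466 - 5) = √(-126*1/41466 - 5) = √(-21/6911 - 5) = √(-34576/6911) = 4*I*√14934671/6911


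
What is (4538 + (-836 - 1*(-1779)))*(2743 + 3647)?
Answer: 35023590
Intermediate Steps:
(4538 + (-836 - 1*(-1779)))*(2743 + 3647) = (4538 + (-836 + 1779))*6390 = (4538 + 943)*6390 = 5481*6390 = 35023590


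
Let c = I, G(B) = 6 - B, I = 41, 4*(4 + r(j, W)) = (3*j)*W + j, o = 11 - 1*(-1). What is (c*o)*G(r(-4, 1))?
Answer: 6888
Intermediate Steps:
o = 12 (o = 11 + 1 = 12)
r(j, W) = -4 + j/4 + 3*W*j/4 (r(j, W) = -4 + ((3*j)*W + j)/4 = -4 + (3*W*j + j)/4 = -4 + (j + 3*W*j)/4 = -4 + (j/4 + 3*W*j/4) = -4 + j/4 + 3*W*j/4)
c = 41
(c*o)*G(r(-4, 1)) = (41*12)*(6 - (-4 + (¼)*(-4) + (¾)*1*(-4))) = 492*(6 - (-4 - 1 - 3)) = 492*(6 - 1*(-8)) = 492*(6 + 8) = 492*14 = 6888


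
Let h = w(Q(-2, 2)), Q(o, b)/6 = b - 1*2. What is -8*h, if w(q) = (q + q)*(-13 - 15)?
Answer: 0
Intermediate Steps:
Q(o, b) = -12 + 6*b (Q(o, b) = 6*(b - 1*2) = 6*(b - 2) = 6*(-2 + b) = -12 + 6*b)
w(q) = -56*q (w(q) = (2*q)*(-28) = -56*q)
h = 0 (h = -56*(-12 + 6*2) = -56*(-12 + 12) = -56*0 = 0)
-8*h = -8*0 = 0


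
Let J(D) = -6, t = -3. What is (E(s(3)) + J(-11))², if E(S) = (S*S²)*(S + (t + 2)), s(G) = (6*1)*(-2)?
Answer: 504361764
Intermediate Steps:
s(G) = -12 (s(G) = 6*(-2) = -12)
E(S) = S³*(-1 + S) (E(S) = (S*S²)*(S + (-3 + 2)) = S³*(S - 1) = S³*(-1 + S))
(E(s(3)) + J(-11))² = ((-12)³*(-1 - 12) - 6)² = (-1728*(-13) - 6)² = (22464 - 6)² = 22458² = 504361764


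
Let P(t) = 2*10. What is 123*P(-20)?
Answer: 2460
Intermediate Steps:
P(t) = 20
123*P(-20) = 123*20 = 2460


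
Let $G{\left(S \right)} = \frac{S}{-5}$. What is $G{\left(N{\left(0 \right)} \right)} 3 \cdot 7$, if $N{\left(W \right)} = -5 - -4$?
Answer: $\frac{21}{5} \approx 4.2$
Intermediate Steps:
$N{\left(W \right)} = -1$ ($N{\left(W \right)} = -5 + 4 = -1$)
$G{\left(S \right)} = - \frac{S}{5}$ ($G{\left(S \right)} = S \left(- \frac{1}{5}\right) = - \frac{S}{5}$)
$G{\left(N{\left(0 \right)} \right)} 3 \cdot 7 = \left(- \frac{1}{5}\right) \left(-1\right) 3 \cdot 7 = \frac{1}{5} \cdot 3 \cdot 7 = \frac{3}{5} \cdot 7 = \frac{21}{5}$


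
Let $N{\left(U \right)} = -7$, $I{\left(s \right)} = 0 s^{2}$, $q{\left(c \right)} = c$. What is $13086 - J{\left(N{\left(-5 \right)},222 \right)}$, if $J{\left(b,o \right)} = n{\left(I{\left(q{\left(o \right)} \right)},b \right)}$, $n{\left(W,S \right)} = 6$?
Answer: $13080$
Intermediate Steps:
$I{\left(s \right)} = 0$
$J{\left(b,o \right)} = 6$
$13086 - J{\left(N{\left(-5 \right)},222 \right)} = 13086 - 6 = 13080$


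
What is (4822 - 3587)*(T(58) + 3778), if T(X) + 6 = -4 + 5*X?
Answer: 5011630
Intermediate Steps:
T(X) = -10 + 5*X (T(X) = -6 + (-4 + 5*X) = -10 + 5*X)
(4822 - 3587)*(T(58) + 3778) = (4822 - 3587)*((-10 + 5*58) + 3778) = 1235*((-10 + 290) + 3778) = 1235*(280 + 3778) = 1235*4058 = 5011630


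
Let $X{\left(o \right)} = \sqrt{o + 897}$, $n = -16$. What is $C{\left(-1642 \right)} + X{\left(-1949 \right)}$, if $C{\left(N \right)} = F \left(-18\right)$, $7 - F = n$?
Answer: $-414 + 2 i \sqrt{263} \approx -414.0 + 32.435 i$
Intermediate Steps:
$F = 23$ ($F = 7 - -16 = 7 + 16 = 23$)
$C{\left(N \right)} = -414$ ($C{\left(N \right)} = 23 \left(-18\right) = -414$)
$X{\left(o \right)} = \sqrt{897 + o}$
$C{\left(-1642 \right)} + X{\left(-1949 \right)} = -414 + \sqrt{897 - 1949} = -414 + \sqrt{-1052} = -414 + 2 i \sqrt{263}$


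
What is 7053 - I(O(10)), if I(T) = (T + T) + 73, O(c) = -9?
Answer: 6998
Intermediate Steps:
I(T) = 73 + 2*T (I(T) = 2*T + 73 = 73 + 2*T)
7053 - I(O(10)) = 7053 - (73 + 2*(-9)) = 7053 - (73 - 18) = 7053 - 1*55 = 7053 - 55 = 6998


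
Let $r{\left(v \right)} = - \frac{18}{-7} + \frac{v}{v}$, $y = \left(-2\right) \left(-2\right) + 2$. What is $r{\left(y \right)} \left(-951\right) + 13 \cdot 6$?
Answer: $- \frac{23229}{7} \approx -3318.4$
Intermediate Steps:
$y = 6$ ($y = 4 + 2 = 6$)
$r{\left(v \right)} = \frac{25}{7}$ ($r{\left(v \right)} = \left(-18\right) \left(- \frac{1}{7}\right) + 1 = \frac{18}{7} + 1 = \frac{25}{7}$)
$r{\left(y \right)} \left(-951\right) + 13 \cdot 6 = \frac{25}{7} \left(-951\right) + 13 \cdot 6 = - \frac{23775}{7} + 78 = - \frac{23229}{7}$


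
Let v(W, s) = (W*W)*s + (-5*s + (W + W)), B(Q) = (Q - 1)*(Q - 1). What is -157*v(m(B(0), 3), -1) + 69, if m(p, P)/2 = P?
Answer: 3052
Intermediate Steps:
B(Q) = (-1 + Q)² (B(Q) = (-1 + Q)*(-1 + Q) = (-1 + Q)²)
m(p, P) = 2*P
v(W, s) = -5*s + 2*W + s*W² (v(W, s) = W²*s + (-5*s + 2*W) = s*W² + (-5*s + 2*W) = -5*s + 2*W + s*W²)
-157*v(m(B(0), 3), -1) + 69 = -157*(-5*(-1) + 2*(2*3) - (2*3)²) + 69 = -157*(5 + 2*6 - 1*6²) + 69 = -157*(5 + 12 - 1*36) + 69 = -157*(5 + 12 - 36) + 69 = -157*(-19) + 69 = 2983 + 69 = 3052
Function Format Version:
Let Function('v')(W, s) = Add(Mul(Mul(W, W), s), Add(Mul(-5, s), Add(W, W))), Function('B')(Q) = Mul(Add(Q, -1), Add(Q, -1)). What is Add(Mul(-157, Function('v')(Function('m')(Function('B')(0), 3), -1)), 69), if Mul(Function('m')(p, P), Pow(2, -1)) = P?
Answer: 3052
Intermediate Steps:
Function('B')(Q) = Pow(Add(-1, Q), 2) (Function('B')(Q) = Mul(Add(-1, Q), Add(-1, Q)) = Pow(Add(-1, Q), 2))
Function('m')(p, P) = Mul(2, P)
Function('v')(W, s) = Add(Mul(-5, s), Mul(2, W), Mul(s, Pow(W, 2))) (Function('v')(W, s) = Add(Mul(Pow(W, 2), s), Add(Mul(-5, s), Mul(2, W))) = Add(Mul(s, Pow(W, 2)), Add(Mul(-5, s), Mul(2, W))) = Add(Mul(-5, s), Mul(2, W), Mul(s, Pow(W, 2))))
Add(Mul(-157, Function('v')(Function('m')(Function('B')(0), 3), -1)), 69) = Add(Mul(-157, Add(Mul(-5, -1), Mul(2, Mul(2, 3)), Mul(-1, Pow(Mul(2, 3), 2)))), 69) = Add(Mul(-157, Add(5, Mul(2, 6), Mul(-1, Pow(6, 2)))), 69) = Add(Mul(-157, Add(5, 12, Mul(-1, 36))), 69) = Add(Mul(-157, Add(5, 12, -36)), 69) = Add(Mul(-157, -19), 69) = Add(2983, 69) = 3052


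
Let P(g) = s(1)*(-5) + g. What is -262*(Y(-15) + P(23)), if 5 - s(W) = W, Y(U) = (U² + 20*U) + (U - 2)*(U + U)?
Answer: -114756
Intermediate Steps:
Y(U) = U² + 20*U + 2*U*(-2 + U) (Y(U) = (U² + 20*U) + (-2 + U)*(2*U) = (U² + 20*U) + 2*U*(-2 + U) = U² + 20*U + 2*U*(-2 + U))
s(W) = 5 - W
P(g) = -20 + g (P(g) = (5 - 1*1)*(-5) + g = (5 - 1)*(-5) + g = 4*(-5) + g = -20 + g)
-262*(Y(-15) + P(23)) = -262*(-15*(16 + 3*(-15)) + (-20 + 23)) = -262*(-15*(16 - 45) + 3) = -262*(-15*(-29) + 3) = -262*(435 + 3) = -262*438 = -114756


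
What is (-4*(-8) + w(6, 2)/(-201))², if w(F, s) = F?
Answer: 4588164/4489 ≈ 1022.1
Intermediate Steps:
(-4*(-8) + w(6, 2)/(-201))² = (-4*(-8) + 6/(-201))² = (32 + 6*(-1/201))² = (32 - 2/67)² = (2142/67)² = 4588164/4489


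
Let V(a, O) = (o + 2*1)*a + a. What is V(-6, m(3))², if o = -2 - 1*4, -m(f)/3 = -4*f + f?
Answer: 324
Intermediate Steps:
m(f) = 9*f (m(f) = -3*(-4*f + f) = -(-9)*f = 9*f)
o = -6 (o = -2 - 4 = -6)
V(a, O) = -3*a (V(a, O) = (-6 + 2*1)*a + a = (-6 + 2)*a + a = -4*a + a = -3*a)
V(-6, m(3))² = (-3*(-6))² = 18² = 324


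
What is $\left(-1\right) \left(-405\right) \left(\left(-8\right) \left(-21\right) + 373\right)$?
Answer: $219105$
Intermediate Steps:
$\left(-1\right) \left(-405\right) \left(\left(-8\right) \left(-21\right) + 373\right) = 405 \left(168 + 373\right) = 405 \cdot 541 = 219105$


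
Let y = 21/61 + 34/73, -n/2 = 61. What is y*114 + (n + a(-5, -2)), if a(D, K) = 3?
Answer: -118709/4453 ≈ -26.658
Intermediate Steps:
n = -122 (n = -2*61 = -122)
y = 3607/4453 (y = 21*(1/61) + 34*(1/73) = 21/61 + 34/73 = 3607/4453 ≈ 0.81002)
y*114 + (n + a(-5, -2)) = (3607/4453)*114 + (-122 + 3) = 411198/4453 - 119 = -118709/4453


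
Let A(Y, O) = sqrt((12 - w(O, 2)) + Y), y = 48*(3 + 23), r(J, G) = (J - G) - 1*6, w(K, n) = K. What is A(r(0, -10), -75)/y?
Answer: sqrt(91)/1248 ≈ 0.0076437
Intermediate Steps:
r(J, G) = -6 + J - G (r(J, G) = (J - G) - 6 = -6 + J - G)
y = 1248 (y = 48*26 = 1248)
A(Y, O) = sqrt(12 + Y - O) (A(Y, O) = sqrt((12 - O) + Y) = sqrt(12 + Y - O))
A(r(0, -10), -75)/y = sqrt(12 + (-6 + 0 - 1*(-10)) - 1*(-75))/1248 = sqrt(12 + (-6 + 0 + 10) + 75)*(1/1248) = sqrt(12 + 4 + 75)*(1/1248) = sqrt(91)*(1/1248) = sqrt(91)/1248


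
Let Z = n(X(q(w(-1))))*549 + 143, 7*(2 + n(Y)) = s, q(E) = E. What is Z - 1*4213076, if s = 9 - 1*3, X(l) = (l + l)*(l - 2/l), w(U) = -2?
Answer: -29494923/7 ≈ -4.2136e+6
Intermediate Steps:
X(l) = 2*l*(l - 2/l) (X(l) = (2*l)*(l - 2/l) = 2*l*(l - 2/l))
s = 6 (s = 9 - 3 = 6)
n(Y) = -8/7 (n(Y) = -2 + (⅐)*6 = -2 + 6/7 = -8/7)
Z = -3391/7 (Z = -8/7*549 + 143 = -4392/7 + 143 = -3391/7 ≈ -484.43)
Z - 1*4213076 = -3391/7 - 1*4213076 = -3391/7 - 4213076 = -29494923/7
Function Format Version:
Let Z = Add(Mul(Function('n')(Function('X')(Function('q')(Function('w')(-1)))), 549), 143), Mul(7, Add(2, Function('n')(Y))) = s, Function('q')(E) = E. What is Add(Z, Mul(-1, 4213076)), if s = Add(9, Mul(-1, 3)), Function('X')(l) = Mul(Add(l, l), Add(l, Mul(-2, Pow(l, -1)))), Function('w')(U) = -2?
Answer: Rational(-29494923, 7) ≈ -4.2136e+6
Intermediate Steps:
Function('X')(l) = Mul(2, l, Add(l, Mul(-2, Pow(l, -1)))) (Function('X')(l) = Mul(Mul(2, l), Add(l, Mul(-2, Pow(l, -1)))) = Mul(2, l, Add(l, Mul(-2, Pow(l, -1)))))
s = 6 (s = Add(9, -3) = 6)
Function('n')(Y) = Rational(-8, 7) (Function('n')(Y) = Add(-2, Mul(Rational(1, 7), 6)) = Add(-2, Rational(6, 7)) = Rational(-8, 7))
Z = Rational(-3391, 7) (Z = Add(Mul(Rational(-8, 7), 549), 143) = Add(Rational(-4392, 7), 143) = Rational(-3391, 7) ≈ -484.43)
Add(Z, Mul(-1, 4213076)) = Add(Rational(-3391, 7), Mul(-1, 4213076)) = Add(Rational(-3391, 7), -4213076) = Rational(-29494923, 7)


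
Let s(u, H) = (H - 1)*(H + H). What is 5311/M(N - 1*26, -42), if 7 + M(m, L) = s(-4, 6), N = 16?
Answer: 5311/53 ≈ 100.21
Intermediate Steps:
s(u, H) = 2*H*(-1 + H) (s(u, H) = (-1 + H)*(2*H) = 2*H*(-1 + H))
M(m, L) = 53 (M(m, L) = -7 + 2*6*(-1 + 6) = -7 + 2*6*5 = -7 + 60 = 53)
5311/M(N - 1*26, -42) = 5311/53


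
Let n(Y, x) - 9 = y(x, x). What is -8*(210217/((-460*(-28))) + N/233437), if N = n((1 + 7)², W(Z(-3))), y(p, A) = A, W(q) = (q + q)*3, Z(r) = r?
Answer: -7010329987/53690510 ≈ -130.57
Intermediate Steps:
W(q) = 6*q (W(q) = (2*q)*3 = 6*q)
n(Y, x) = 9 + x
N = -9 (N = 9 + 6*(-3) = 9 - 18 = -9)
-8*(210217/((-460*(-28))) + N/233437) = -8*(210217/((-460*(-28))) - 9/233437) = -8*(210217/12880 - 9*1/233437) = -8*(210217*(1/12880) - 9/233437) = -8*(30031/1840 - 9/233437) = -8*7010329987/429524080 = -7010329987/53690510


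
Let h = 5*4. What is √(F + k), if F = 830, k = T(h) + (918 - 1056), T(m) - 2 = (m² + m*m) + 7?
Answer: √1501 ≈ 38.743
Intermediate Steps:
h = 20
T(m) = 9 + 2*m² (T(m) = 2 + ((m² + m*m) + 7) = 2 + ((m² + m²) + 7) = 2 + (2*m² + 7) = 2 + (7 + 2*m²) = 9 + 2*m²)
k = 671 (k = (9 + 2*20²) + (918 - 1056) = (9 + 2*400) - 138 = (9 + 800) - 138 = 809 - 138 = 671)
√(F + k) = √(830 + 671) = √1501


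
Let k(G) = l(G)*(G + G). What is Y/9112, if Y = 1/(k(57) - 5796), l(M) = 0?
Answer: -1/52813152 ≈ -1.8935e-8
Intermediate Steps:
k(G) = 0 (k(G) = 0*(G + G) = 0*(2*G) = 0)
Y = -1/5796 (Y = 1/(0 - 5796) = 1/(-5796) = -1/5796 ≈ -0.00017253)
Y/9112 = -1/5796/9112 = -1/5796*1/9112 = -1/52813152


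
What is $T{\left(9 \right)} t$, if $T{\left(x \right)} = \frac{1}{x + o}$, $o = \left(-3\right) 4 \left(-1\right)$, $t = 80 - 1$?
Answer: $\frac{79}{21} \approx 3.7619$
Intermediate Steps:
$t = 79$
$o = 12$ ($o = \left(-12\right) \left(-1\right) = 12$)
$T{\left(x \right)} = \frac{1}{12 + x}$ ($T{\left(x \right)} = \frac{1}{x + 12} = \frac{1}{12 + x}$)
$T{\left(9 \right)} t = \frac{1}{12 + 9} \cdot 79 = \frac{1}{21} \cdot 79 = \frac{79}{21}$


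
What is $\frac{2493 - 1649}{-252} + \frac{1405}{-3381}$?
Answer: $- \frac{38186}{10143} \approx -3.7648$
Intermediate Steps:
$\frac{2493 - 1649}{-252} + \frac{1405}{-3381} = 844 \left(- \frac{1}{252}\right) + 1405 \left(- \frac{1}{3381}\right) = - \frac{211}{63} - \frac{1405}{3381} = - \frac{38186}{10143}$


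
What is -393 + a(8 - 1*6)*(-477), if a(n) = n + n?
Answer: -2301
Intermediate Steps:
a(n) = 2*n
-393 + a(8 - 1*6)*(-477) = -393 + (2*(8 - 1*6))*(-477) = -393 + (2*(8 - 6))*(-477) = -393 + (2*2)*(-477) = -393 + 4*(-477) = -393 - 1908 = -2301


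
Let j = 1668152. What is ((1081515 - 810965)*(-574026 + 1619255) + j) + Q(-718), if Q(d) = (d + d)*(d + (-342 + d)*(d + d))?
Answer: 280603583390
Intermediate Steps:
Q(d) = 2*d*(d + 2*d*(-342 + d)) (Q(d) = (2*d)*(d + (-342 + d)*(2*d)) = (2*d)*(d + 2*d*(-342 + d)) = 2*d*(d + 2*d*(-342 + d)))
((1081515 - 810965)*(-574026 + 1619255) + j) + Q(-718) = ((1081515 - 810965)*(-574026 + 1619255) + 1668152) + (-718)²*(-1366 + 4*(-718)) = (270550*1045229 + 1668152) + 515524*(-1366 - 2872) = (282786705950 + 1668152) + 515524*(-4238) = 282788374102 - 2184790712 = 280603583390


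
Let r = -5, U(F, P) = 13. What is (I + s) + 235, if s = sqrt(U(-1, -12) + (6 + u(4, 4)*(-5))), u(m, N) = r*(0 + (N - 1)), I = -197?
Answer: 38 + sqrt(94) ≈ 47.695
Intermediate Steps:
u(m, N) = 5 - 5*N (u(m, N) = -5*(0 + (N - 1)) = -5*(0 + (-1 + N)) = -5*(-1 + N) = 5 - 5*N)
s = sqrt(94) (s = sqrt(13 + (6 + (5 - 5*4)*(-5))) = sqrt(13 + (6 + (5 - 20)*(-5))) = sqrt(13 + (6 - 15*(-5))) = sqrt(13 + (6 + 75)) = sqrt(13 + 81) = sqrt(94) ≈ 9.6954)
(I + s) + 235 = (-197 + sqrt(94)) + 235 = 38 + sqrt(94)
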